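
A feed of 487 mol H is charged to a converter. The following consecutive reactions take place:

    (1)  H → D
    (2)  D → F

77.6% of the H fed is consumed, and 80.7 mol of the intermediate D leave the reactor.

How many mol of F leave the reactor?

Conversion of H: H consumed = 1ξ₁ = 0.776 × 487 → ξ₁ = 377.9 mol.
D balance: n_D = 0 + 1ξ₁ − 1ξ₂ = 80.7 → ξ₂ = (1·377.9 − 80.7)/1 = 297.2 mol.
Outlet amounts (n = n₀ + Σ ν·ξ):
  H: 487 − 1(377.9) = 109.1
  D: 0 + 1(377.9) − 1(297.2) = 80.7
  F: 0 + 1(297.2) = 297.2

297 mol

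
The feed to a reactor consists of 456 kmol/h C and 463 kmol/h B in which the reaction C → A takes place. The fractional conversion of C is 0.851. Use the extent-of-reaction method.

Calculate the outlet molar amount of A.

C reacted = 0.851 × 456 = 388.1 kmol/h; ν_C = −1, so ξ = 388.1/1 = 388.1 kmol/h.
Outlet amounts (n = n₀ + ν ξ):
  C: 456 − 1(388.1) = 67.94
  A: 0 + 1(388.1) = 388.1
  B: 463 (inert)

388 kmol/h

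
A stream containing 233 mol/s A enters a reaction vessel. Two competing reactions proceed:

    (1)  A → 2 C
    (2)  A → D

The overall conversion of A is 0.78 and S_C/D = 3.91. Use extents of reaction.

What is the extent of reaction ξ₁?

ξ₁ = 120 mol/s

Conversion of A: A consumed = 0.78 × 233 = 181.7 mol/s = 1ξ₁ + 1ξ₂.
Selectivity: 2ξ₁ / (1ξ₂) = 3.91 → ξ₁ = 1.955 ξ₂.
Substitute: (1·1.955 + 1) ξ₂ = 181.7 → ξ₂ = 61.5 mol/s, ξ₁ = 120.2 mol/s.
Outlet amounts (n = n₀ + Σ ν·ξ):
  A: 233 − 1(120.2) − 1(61.5) = 51.26
  C: 0 + 2(120.2) = 240.5
  D: 0 + 1(61.5) = 61.5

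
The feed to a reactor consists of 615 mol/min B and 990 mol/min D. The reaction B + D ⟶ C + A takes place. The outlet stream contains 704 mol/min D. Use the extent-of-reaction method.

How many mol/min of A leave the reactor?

For D: n = n₀ − 1ξ → 704 = 990 − 1ξ, giving ξ = 286 mol/min.
Outlet amounts (n = n₀ + ν ξ):
  B: 615 − 1(286) = 329
  D: 990 − 1(286) = 704
  C: 0 + 1(286) = 286
  A: 0 + 1(286) = 286

286 mol/min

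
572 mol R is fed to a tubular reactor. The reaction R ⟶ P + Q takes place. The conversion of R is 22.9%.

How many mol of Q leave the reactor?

R reacted = 0.229 × 572 = 131 mol; ν_R = −1, so ξ = 131/1 = 131 mol.
Outlet amounts (n = n₀ + ν ξ):
  R: 572 − 1(131) = 441
  P: 0 + 1(131) = 131
  Q: 0 + 1(131) = 131

131 mol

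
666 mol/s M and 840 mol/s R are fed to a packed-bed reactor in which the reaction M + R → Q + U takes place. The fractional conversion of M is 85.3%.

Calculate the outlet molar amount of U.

568 mol/s

M reacted = 0.853 × 666 = 568.1 mol/s; ν_M = −1, so ξ = 568.1/1 = 568.1 mol/s.
Outlet amounts (n = n₀ + ν ξ):
  M: 666 − 1(568.1) = 97.9
  R: 840 − 1(568.1) = 271.9
  Q: 0 + 1(568.1) = 568.1
  U: 0 + 1(568.1) = 568.1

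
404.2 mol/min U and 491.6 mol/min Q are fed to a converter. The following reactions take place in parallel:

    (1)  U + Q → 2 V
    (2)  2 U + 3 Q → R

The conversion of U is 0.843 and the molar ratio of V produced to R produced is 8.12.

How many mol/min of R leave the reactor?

Conversion of U: U consumed = 0.843 × 404.2 = 340.7 mol/min = 1ξ₁ + 2ξ₂.
Selectivity: 2ξ₁ / (1ξ₂) = 8.12 → ξ₁ = 4.06 ξ₂.
Substitute: (1·4.06 + 2) ξ₂ = 340.7 → ξ₂ = 56.23 mol/min, ξ₁ = 228.3 mol/min.
Outlet amounts (n = n₀ + Σ ν·ξ):
  U: 404.2 − 1(228.3) − 2(56.23) = 63.46
  Q: 491.6 − 1(228.3) − 3(56.23) = 94.63
  V: 0 + 2(228.3) = 456.6
  R: 0 + 1(56.23) = 56.23

56.2 mol/min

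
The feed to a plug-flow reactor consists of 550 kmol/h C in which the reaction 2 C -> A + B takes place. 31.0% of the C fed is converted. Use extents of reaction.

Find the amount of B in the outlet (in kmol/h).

85.2 kmol/h

C reacted = 0.31 × 550 = 170.5 kmol/h; ν_C = −2, so ξ = 170.5/2 = 85.25 kmol/h.
Outlet amounts (n = n₀ + ν ξ):
  C: 550 − 2(85.25) = 379.5
  A: 0 + 1(85.25) = 85.25
  B: 0 + 1(85.25) = 85.25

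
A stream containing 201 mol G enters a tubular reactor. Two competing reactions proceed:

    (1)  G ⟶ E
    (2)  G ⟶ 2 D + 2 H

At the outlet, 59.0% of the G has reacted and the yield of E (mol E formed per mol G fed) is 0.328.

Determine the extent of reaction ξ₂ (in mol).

ξ₂ = 52.7 mol

Yield of E: 1ξ₁ / 201 = 0.328 → ξ₁ = 65.93 mol.
Conversion of G: 1ξ₁ + 1ξ₂ = 0.59 × 201 = 118.6 → ξ₂ = 52.66 mol.
Outlet amounts (n = n₀ + Σ ν·ξ):
  G: 201 − 1(65.93) − 1(52.66) = 82.41
  E: 0 + 1(65.93) = 65.93
  D: 0 + 2(52.66) = 105.3
  H: 0 + 2(52.66) = 105.3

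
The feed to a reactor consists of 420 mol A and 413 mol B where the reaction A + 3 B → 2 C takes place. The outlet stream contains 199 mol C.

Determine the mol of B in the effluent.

For C: n = n₀ + 2ξ → 199 = 0 + 2ξ, giving ξ = 99.5 mol.
Outlet amounts (n = n₀ + ν ξ):
  A: 420 − 1(99.5) = 320.5
  B: 413 − 3(99.5) = 114.5
  C: 0 + 2(99.5) = 199

114 mol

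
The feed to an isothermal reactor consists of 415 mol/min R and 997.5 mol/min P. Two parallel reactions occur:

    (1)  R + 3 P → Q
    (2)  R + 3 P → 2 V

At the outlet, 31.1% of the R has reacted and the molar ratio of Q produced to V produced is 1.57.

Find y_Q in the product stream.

0.0927

Conversion of R: R consumed = 0.311 × 415 = 129.1 mol/min = 1ξ₁ + 1ξ₂.
Selectivity: 1ξ₁ / (2ξ₂) = 1.57 → ξ₁ = 3.14 ξ₂.
Substitute: (1·3.14 + 1) ξ₂ = 129.1 → ξ₂ = 31.18 mol/min, ξ₁ = 97.89 mol/min.
Outlet amounts (n = n₀ + Σ ν·ξ):
  R: 415 − 1(97.89) − 1(31.18) = 285.9
  P: 997.5 − 3(97.89) − 3(31.18) = 610.3
  Q: 0 + 1(97.89) = 97.89
  V: 0 + 2(31.18) = 62.35
Total out = 1056 mol/min; y_Q = 97.89 / 1056 = 0.09266.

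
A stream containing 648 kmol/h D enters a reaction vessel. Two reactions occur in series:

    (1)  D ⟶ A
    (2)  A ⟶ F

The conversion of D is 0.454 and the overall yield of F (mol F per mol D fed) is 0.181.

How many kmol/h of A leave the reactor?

177 kmol/h

Conversion of D: D consumed = 1ξ₁ = 0.454 × 648 → ξ₁ = 294.2 kmol/h.
Yield of F: 1ξ₂ / 648 = 0.181 → ξ₂ = 117.3 kmol/h.
Outlet amounts (n = n₀ + Σ ν·ξ):
  D: 648 − 1(294.2) = 353.8
  A: 0 + 1(294.2) − 1(117.3) = 176.9
  F: 0 + 1(117.3) = 117.3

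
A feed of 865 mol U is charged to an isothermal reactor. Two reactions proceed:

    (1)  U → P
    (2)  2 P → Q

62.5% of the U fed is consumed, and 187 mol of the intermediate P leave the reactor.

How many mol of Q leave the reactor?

Conversion of U: U consumed = 1ξ₁ = 0.625 × 865 → ξ₁ = 540.6 mol.
P balance: n_P = 0 + 1ξ₁ − 2ξ₂ = 187 → ξ₂ = (1·540.6 − 187)/2 = 176.8 mol.
Outlet amounts (n = n₀ + Σ ν·ξ):
  U: 865 − 1(540.6) = 324.4
  P: 0 + 1(540.6) − 2(176.8) = 187
  Q: 0 + 1(176.8) = 176.8

177 mol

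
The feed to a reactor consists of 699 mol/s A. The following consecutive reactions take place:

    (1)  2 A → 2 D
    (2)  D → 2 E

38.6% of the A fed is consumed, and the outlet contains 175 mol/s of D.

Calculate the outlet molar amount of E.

Conversion of A: A consumed = 2ξ₁ = 0.386 × 699 → ξ₁ = 134.9 mol/s.
D balance: n_D = 0 + 2ξ₁ − 1ξ₂ = 175 → ξ₂ = (2·134.9 − 175)/1 = 94.81 mol/s.
Outlet amounts (n = n₀ + Σ ν·ξ):
  A: 699 − 2(134.9) = 429.2
  D: 0 + 2(134.9) − 1(94.81) = 175
  E: 0 + 2(94.81) = 189.6

190 mol/s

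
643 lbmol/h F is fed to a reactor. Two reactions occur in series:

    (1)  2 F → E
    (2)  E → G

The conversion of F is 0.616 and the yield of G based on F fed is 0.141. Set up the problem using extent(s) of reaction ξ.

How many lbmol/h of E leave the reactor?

107 lbmol/h

Conversion of F: F consumed = 2ξ₁ = 0.616 × 643 → ξ₁ = 198 lbmol/h.
Yield of G: 1ξ₂ / 643 = 0.141 → ξ₂ = 90.66 lbmol/h.
Outlet amounts (n = n₀ + Σ ν·ξ):
  F: 643 − 2(198) = 246.9
  E: 0 + 1(198) − 1(90.66) = 107.4
  G: 0 + 1(90.66) = 90.66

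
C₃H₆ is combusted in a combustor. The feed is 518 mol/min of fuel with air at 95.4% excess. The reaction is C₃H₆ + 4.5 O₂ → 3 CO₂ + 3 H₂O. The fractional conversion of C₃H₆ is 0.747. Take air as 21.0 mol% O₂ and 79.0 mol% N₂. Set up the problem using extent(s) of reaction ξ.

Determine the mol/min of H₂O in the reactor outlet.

1160 mol/min

Stoichiometric O₂ = 4.5 × 518 = 2331 mol/min; O₂ fed = 2331 × 1.954 = 4555 mol/min.
N₂ fed = 4555 × 79/21 = 17130 mol/min.
Fuel reacted = 0.747 × 518 → ξ = 386.9 mol/min.
Outlet (n = n₀ + ν ξ):
  C₃H₆: 518 − 1(386.9) = 131.1
  O₂: 4555 − 4.5(386.9) = 2814
  N₂: 17130 (inert)
  CO₂: 0 + 3(386.9) = 1161
  H₂O: 0 + 3(386.9) = 1161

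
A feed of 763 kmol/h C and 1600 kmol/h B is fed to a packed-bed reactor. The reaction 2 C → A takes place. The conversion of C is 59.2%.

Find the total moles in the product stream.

C reacted = 0.592 × 763 = 451.7 kmol/h; ν_C = −2, so ξ = 451.7/2 = 225.8 kmol/h.
Outlet amounts (n = n₀ + ν ξ):
  C: 763 − 2(225.8) = 311.3
  A: 0 + 1(225.8) = 225.8
  B: 1600 (inert)
Total out = 311.3 + 225.8 + 1600 = 2137 kmol/h.

2140 kmol/h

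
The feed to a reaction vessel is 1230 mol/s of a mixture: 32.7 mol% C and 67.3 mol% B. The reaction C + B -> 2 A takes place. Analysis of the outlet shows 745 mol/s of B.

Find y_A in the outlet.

0.135

For B: n = n₀ − 1ξ → 745 = 827.8 − 1ξ, giving ξ = 82.79 mol/s.
Outlet amounts (n = n₀ + ν ξ):
  C: 402.2 − 1(82.79) = 319.4
  B: 827.8 − 1(82.79) = 745
  A: 0 + 2(82.79) = 165.6
Total out = 1230 mol/s; y_A = 165.6 / 1230 = 0.1346.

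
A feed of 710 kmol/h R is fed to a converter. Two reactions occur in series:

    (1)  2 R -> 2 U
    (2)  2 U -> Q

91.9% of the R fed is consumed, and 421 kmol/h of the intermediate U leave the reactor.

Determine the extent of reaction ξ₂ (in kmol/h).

Conversion of R: R consumed = 2ξ₁ = 0.919 × 710 → ξ₁ = 326.2 kmol/h.
U balance: n_U = 0 + 2ξ₁ − 2ξ₂ = 421 → ξ₂ = (2·326.2 − 421)/2 = 115.7 kmol/h.
Outlet amounts (n = n₀ + Σ ν·ξ):
  R: 710 − 2(326.2) = 57.51
  U: 0 + 2(326.2) − 2(115.7) = 421
  Q: 0 + 1(115.7) = 115.7

ξ₂ = 116 kmol/h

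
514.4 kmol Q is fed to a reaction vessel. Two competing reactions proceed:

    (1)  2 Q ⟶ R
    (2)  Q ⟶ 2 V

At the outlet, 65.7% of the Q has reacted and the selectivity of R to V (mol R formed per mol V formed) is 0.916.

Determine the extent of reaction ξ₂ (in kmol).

Conversion of Q: Q consumed = 0.657 × 514.4 = 338 kmol = 2ξ₁ + 1ξ₂.
Selectivity: 1ξ₁ / (2ξ₂) = 0.916 → ξ₁ = 1.832 ξ₂.
Substitute: (2·1.832 + 1) ξ₂ = 338 → ξ₂ = 72.46 kmol, ξ₁ = 132.7 kmol.
Outlet amounts (n = n₀ + Σ ν·ξ):
  Q: 514.4 − 2(132.7) − 1(72.46) = 176.4
  R: 0 + 1(132.7) = 132.7
  V: 0 + 2(72.46) = 144.9

ξ₂ = 72.5 kmol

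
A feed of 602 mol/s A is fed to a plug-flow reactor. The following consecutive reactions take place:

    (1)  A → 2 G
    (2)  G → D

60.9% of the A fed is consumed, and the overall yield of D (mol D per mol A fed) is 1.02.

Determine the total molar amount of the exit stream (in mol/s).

969 mol/s

Conversion of A: A consumed = 1ξ₁ = 0.609 × 602 → ξ₁ = 366.6 mol/s.
Yield of D: 1ξ₂ / 602 = 1.02 → ξ₂ = 614 mol/s.
Outlet amounts (n = n₀ + Σ ν·ξ):
  A: 602 − 1(366.6) = 235.4
  G: 0 + 2(366.6) − 1(614) = 119.2
  D: 0 + 1(614) = 614
Total out = 235.4 + 119.2 + 614 = 968.6 mol/s.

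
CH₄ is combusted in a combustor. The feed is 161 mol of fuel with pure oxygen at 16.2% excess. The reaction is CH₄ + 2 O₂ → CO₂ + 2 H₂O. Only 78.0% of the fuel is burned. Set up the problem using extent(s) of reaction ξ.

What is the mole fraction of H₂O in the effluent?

0.469

Stoichiometric O₂ = 2 × 161 = 322 mol; O₂ fed = 322 × 1.162 = 374.2 mol.
Fuel reacted = 0.78 × 161 → ξ = 125.6 mol.
Outlet (n = n₀ + ν ξ):
  CH₄: 161 − 1(125.6) = 35.42
  O₂: 374.2 − 2(125.6) = 123
  CO₂: 0 + 1(125.6) = 125.6
  H₂O: 0 + 2(125.6) = 251.2
Total out = 535.2 mol; y_H₂O = 251.2 / 535.2 = 0.4693.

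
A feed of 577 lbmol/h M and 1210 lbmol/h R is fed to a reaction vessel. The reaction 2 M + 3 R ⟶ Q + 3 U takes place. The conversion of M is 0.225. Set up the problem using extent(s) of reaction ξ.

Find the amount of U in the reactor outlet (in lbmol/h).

M reacted = 0.225 × 577 = 129.8 lbmol/h; ν_M = −2, so ξ = 129.8/2 = 64.91 lbmol/h.
Outlet amounts (n = n₀ + ν ξ):
  M: 577 − 2(64.91) = 447.2
  R: 1210 − 3(64.91) = 1015
  Q: 0 + 1(64.91) = 64.91
  U: 0 + 3(64.91) = 194.7

195 lbmol/h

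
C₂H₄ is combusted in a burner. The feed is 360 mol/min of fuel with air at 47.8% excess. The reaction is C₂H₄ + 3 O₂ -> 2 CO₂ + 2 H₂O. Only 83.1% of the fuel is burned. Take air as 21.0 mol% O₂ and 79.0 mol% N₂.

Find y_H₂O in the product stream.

Stoichiometric O₂ = 3 × 360 = 1080 mol/min; O₂ fed = 1080 × 1.478 = 1596 mol/min.
N₂ fed = 1596 × 79/21 = 6005 mol/min.
Fuel reacted = 0.831 × 360 → ξ = 299.2 mol/min.
Outlet (n = n₀ + ν ξ):
  C₂H₄: 360 − 1(299.2) = 60.84
  O₂: 1596 − 3(299.2) = 698.8
  N₂: 6005 (inert)
  CO₂: 0 + 2(299.2) = 598.3
  H₂O: 0 + 2(299.2) = 598.3
Total out = 7961 mol/min; y_H₂O = 598.3 / 7961 = 0.07516.

0.0752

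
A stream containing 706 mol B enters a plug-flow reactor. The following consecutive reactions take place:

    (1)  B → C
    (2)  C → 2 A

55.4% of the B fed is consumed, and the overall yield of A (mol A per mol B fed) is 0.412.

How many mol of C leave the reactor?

Conversion of B: B consumed = 1ξ₁ = 0.554 × 706 → ξ₁ = 391.1 mol.
Yield of A: 2ξ₂ / 706 = 0.412 → ξ₂ = 145.4 mol.
Outlet amounts (n = n₀ + Σ ν·ξ):
  B: 706 − 1(391.1) = 314.9
  C: 0 + 1(391.1) − 1(145.4) = 245.7
  A: 0 + 2(145.4) = 290.9

246 mol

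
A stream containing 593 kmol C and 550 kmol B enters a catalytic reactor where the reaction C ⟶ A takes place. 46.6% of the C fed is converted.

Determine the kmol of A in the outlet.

C reacted = 0.466 × 593 = 276.3 kmol; ν_C = −1, so ξ = 276.3/1 = 276.3 kmol.
Outlet amounts (n = n₀ + ν ξ):
  C: 593 − 1(276.3) = 316.7
  A: 0 + 1(276.3) = 276.3
  B: 550 (inert)

276 kmol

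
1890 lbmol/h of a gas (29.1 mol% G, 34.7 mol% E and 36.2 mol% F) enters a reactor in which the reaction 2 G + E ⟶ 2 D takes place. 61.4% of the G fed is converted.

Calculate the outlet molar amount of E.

487 lbmol/h

G reacted = 0.614 × 550 = 337.7 lbmol/h; ν_G = −2, so ξ = 337.7/2 = 168.8 lbmol/h.
Outlet amounts (n = n₀ + ν ξ):
  G: 550 − 2(168.8) = 212.3
  E: 655.8 − 1(168.8) = 487
  D: 0 + 2(168.8) = 337.7
  F: 684.2 (inert)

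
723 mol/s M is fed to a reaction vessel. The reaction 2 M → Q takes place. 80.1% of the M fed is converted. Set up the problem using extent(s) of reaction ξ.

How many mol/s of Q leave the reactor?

M reacted = 0.801 × 723 = 579.1 mol/s; ν_M = −2, so ξ = 579.1/2 = 289.6 mol/s.
Outlet amounts (n = n₀ + ν ξ):
  M: 723 − 2(289.6) = 143.9
  Q: 0 + 1(289.6) = 289.6

290 mol/s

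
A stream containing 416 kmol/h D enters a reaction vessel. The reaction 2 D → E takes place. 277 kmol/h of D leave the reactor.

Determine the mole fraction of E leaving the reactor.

0.201

For D: n = n₀ − 2ξ → 277 = 416 − 2ξ, giving ξ = 69.5 kmol/h.
Outlet amounts (n = n₀ + ν ξ):
  D: 416 − 2(69.5) = 277
  E: 0 + 1(69.5) = 69.5
Total out = 346.5 kmol/h; y_E = 69.5 / 346.5 = 0.2006.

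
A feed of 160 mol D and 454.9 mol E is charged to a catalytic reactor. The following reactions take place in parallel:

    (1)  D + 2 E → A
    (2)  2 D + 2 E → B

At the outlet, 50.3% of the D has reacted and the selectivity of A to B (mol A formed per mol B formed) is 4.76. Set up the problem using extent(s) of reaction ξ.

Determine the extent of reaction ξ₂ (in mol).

Conversion of D: D consumed = 0.503 × 160 = 80.48 mol = 1ξ₁ + 2ξ₂.
Selectivity: 1ξ₁ / (1ξ₂) = 4.76 → ξ₁ = 4.76 ξ₂.
Substitute: (1·4.76 + 2) ξ₂ = 80.48 → ξ₂ = 11.91 mol, ξ₁ = 56.67 mol.
Outlet amounts (n = n₀ + Σ ν·ξ):
  D: 160 − 1(56.67) − 2(11.91) = 79.52
  E: 454.9 − 2(56.67) − 2(11.91) = 317.8
  A: 0 + 1(56.67) = 56.67
  B: 0 + 1(11.91) = 11.91

ξ₂ = 11.9 mol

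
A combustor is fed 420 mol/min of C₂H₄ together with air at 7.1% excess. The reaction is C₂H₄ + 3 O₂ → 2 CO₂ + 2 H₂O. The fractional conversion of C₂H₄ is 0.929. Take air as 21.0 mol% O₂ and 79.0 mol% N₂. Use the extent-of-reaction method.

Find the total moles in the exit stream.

6850 mol/min

Stoichiometric O₂ = 3 × 420 = 1260 mol/min; O₂ fed = 1260 × 1.071 = 1349 mol/min.
N₂ fed = 1349 × 79/21 = 5077 mol/min.
Fuel reacted = 0.929 × 420 → ξ = 390.2 mol/min.
Outlet (n = n₀ + ν ξ):
  C₂H₄: 420 − 1(390.2) = 29.82
  O₂: 1349 − 3(390.2) = 178.9
  N₂: 5077 (inert)
  CO₂: 0 + 2(390.2) = 780.4
  H₂O: 0 + 2(390.2) = 780.4
Total out = 29.82 + 178.9 + 5077 + 780.4 + 780.4 = 6846 mol/min.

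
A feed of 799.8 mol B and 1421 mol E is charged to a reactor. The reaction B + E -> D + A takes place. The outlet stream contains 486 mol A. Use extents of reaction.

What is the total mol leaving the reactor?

For A: n = n₀ + 1ξ → 486 = 0 + 1ξ, giving ξ = 486 mol.
Outlet amounts (n = n₀ + ν ξ):
  B: 799.8 − 1(486) = 313.8
  E: 1421 − 1(486) = 935
  D: 0 + 1(486) = 486
  A: 0 + 1(486) = 486
Total out = 313.8 + 935 + 486 + 486 = 2221 mol.

2220 mol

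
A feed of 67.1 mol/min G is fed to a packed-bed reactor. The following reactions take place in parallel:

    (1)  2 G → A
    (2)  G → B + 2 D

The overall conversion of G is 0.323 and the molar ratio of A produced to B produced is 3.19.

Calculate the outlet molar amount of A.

9.37 mol/min

Conversion of G: G consumed = 0.323 × 67.1 = 21.67 mol/min = 2ξ₁ + 1ξ₂.
Selectivity: 1ξ₁ / (1ξ₂) = 3.19 → ξ₁ = 3.19 ξ₂.
Substitute: (2·3.19 + 1) ξ₂ = 21.67 → ξ₂ = 2.937 mol/min, ξ₁ = 9.368 mol/min.
Outlet amounts (n = n₀ + Σ ν·ξ):
  G: 67.1 − 2(9.368) − 1(2.937) = 45.43
  A: 0 + 1(9.368) = 9.368
  B: 0 + 1(2.937) = 2.937
  D: 0 + 2(2.937) = 5.874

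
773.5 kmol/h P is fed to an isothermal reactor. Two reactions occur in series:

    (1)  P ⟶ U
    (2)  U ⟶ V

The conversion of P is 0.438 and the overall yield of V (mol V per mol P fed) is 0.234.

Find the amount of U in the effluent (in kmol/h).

Conversion of P: P consumed = 1ξ₁ = 0.438 × 773.5 → ξ₁ = 338.8 kmol/h.
Yield of V: 1ξ₂ / 773.5 = 0.234 → ξ₂ = 181 kmol/h.
Outlet amounts (n = n₀ + Σ ν·ξ):
  P: 773.5 − 1(338.8) = 434.7
  U: 0 + 1(338.8) − 1(181) = 157.8
  V: 0 + 1(181) = 181

158 kmol/h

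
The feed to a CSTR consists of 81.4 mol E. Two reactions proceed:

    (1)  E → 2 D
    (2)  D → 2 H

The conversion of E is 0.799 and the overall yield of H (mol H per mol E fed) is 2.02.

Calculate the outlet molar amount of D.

Conversion of E: E consumed = 1ξ₁ = 0.799 × 81.4 → ξ₁ = 65.04 mol.
Yield of H: 2ξ₂ / 81.4 = 2.02 → ξ₂ = 82.21 mol.
Outlet amounts (n = n₀ + Σ ν·ξ):
  E: 81.4 − 1(65.04) = 16.36
  D: 0 + 2(65.04) − 1(82.21) = 47.86
  H: 0 + 2(82.21) = 164.4

47.9 mol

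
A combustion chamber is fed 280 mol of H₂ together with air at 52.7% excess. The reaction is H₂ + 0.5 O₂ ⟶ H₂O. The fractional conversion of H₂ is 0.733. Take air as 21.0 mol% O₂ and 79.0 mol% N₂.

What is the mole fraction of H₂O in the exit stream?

Stoichiometric O₂ = 0.5 × 280 = 140 mol; O₂ fed = 140 × 1.527 = 213.8 mol.
N₂ fed = 213.8 × 79/21 = 804.2 mol.
Fuel reacted = 0.733 × 280 → ξ = 205.2 mol.
Outlet (n = n₀ + ν ξ):
  H₂: 280 − 1(205.2) = 74.76
  O₂: 213.8 − 0.5(205.2) = 111.2
  N₂: 804.2 (inert)
  H₂O: 0 + 1(205.2) = 205.2
Total out = 1195 mol; y_H₂O = 205.2 / 1195 = 0.1717.

0.172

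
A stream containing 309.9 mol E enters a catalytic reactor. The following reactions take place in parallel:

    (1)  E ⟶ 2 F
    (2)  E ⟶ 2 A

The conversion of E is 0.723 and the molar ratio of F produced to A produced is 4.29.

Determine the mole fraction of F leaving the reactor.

0.681

Conversion of E: E consumed = 0.723 × 309.9 = 224.1 mol = 1ξ₁ + 1ξ₂.
Selectivity: 2ξ₁ / (2ξ₂) = 4.29 → ξ₁ = 4.29 ξ₂.
Substitute: (1·4.29 + 1) ξ₂ = 224.1 → ξ₂ = 42.35 mol, ξ₁ = 181.7 mol.
Outlet amounts (n = n₀ + Σ ν·ξ):
  E: 309.9 − 1(181.7) − 1(42.35) = 85.84
  F: 0 + 2(181.7) = 363.4
  A: 0 + 2(42.35) = 84.71
Total out = 534 mol; y_F = 363.4 / 534 = 0.6806.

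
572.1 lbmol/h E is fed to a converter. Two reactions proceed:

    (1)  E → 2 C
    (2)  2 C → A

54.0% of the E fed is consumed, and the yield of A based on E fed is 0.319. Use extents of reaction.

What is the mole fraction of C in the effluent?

0.362

Conversion of E: E consumed = 1ξ₁ = 0.54 × 572.1 → ξ₁ = 308.9 lbmol/h.
Yield of A: 1ξ₂ / 572.1 = 0.319 → ξ₂ = 182.5 lbmol/h.
Outlet amounts (n = n₀ + Σ ν·ξ):
  E: 572.1 − 1(308.9) = 263.2
  C: 0 + 2(308.9) − 2(182.5) = 252.9
  A: 0 + 1(182.5) = 182.5
Total out = 698.5 lbmol/h; y_C = 252.9 / 698.5 = 0.362.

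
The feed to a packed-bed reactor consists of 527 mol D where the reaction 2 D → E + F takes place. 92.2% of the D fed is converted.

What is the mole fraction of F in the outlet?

0.461

D reacted = 0.922 × 527 = 485.9 mol; ν_D = −2, so ξ = 485.9/2 = 242.9 mol.
Outlet amounts (n = n₀ + ν ξ):
  D: 527 − 2(242.9) = 41.11
  E: 0 + 1(242.9) = 242.9
  F: 0 + 1(242.9) = 242.9
Total out = 527 mol; y_F = 242.9 / 527 = 0.461.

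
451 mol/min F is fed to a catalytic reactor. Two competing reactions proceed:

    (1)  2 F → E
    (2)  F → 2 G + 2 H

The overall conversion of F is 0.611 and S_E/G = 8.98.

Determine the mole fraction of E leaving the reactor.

0.395

Conversion of F: F consumed = 0.611 × 451 = 275.6 mol/min = 2ξ₁ + 1ξ₂.
Selectivity: 1ξ₁ / (2ξ₂) = 8.98 → ξ₁ = 17.96 ξ₂.
Substitute: (2·17.96 + 1) ξ₂ = 275.6 → ξ₂ = 7.464 mol/min, ξ₁ = 134 mol/min.
Outlet amounts (n = n₀ + Σ ν·ξ):
  F: 451 − 2(134) − 1(7.464) = 175.4
  E: 0 + 1(134) = 134
  G: 0 + 2(7.464) = 14.93
  H: 0 + 2(7.464) = 14.93
Total out = 339.3 mol/min; y_E = 134 / 339.3 = 0.395.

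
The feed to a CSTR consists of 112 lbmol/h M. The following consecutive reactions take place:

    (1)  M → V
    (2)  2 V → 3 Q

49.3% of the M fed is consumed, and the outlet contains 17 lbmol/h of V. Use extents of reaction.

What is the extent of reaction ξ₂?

ξ₂ = 19.1 lbmol/h

Conversion of M: M consumed = 1ξ₁ = 0.493 × 112 → ξ₁ = 55.22 lbmol/h.
V balance: n_V = 0 + 1ξ₁ − 2ξ₂ = 17 → ξ₂ = (1·55.22 − 17)/2 = 19.11 lbmol/h.
Outlet amounts (n = n₀ + Σ ν·ξ):
  M: 112 − 1(55.22) = 56.78
  V: 0 + 1(55.22) − 2(19.11) = 17
  Q: 0 + 3(19.11) = 57.32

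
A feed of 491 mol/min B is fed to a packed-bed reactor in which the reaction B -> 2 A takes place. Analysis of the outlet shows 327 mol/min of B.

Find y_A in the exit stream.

For B: n = n₀ − 1ξ → 327 = 491 − 1ξ, giving ξ = 164 mol/min.
Outlet amounts (n = n₀ + ν ξ):
  B: 491 − 1(164) = 327
  A: 0 + 2(164) = 328
Total out = 655 mol/min; y_A = 328 / 655 = 0.5008.

0.501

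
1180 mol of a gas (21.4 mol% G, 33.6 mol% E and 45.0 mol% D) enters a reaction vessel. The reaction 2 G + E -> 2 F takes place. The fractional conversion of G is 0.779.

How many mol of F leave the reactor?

G reacted = 0.779 × 252.5 = 196.7 mol; ν_G = −2, so ξ = 196.7/2 = 98.36 mol.
Outlet amounts (n = n₀ + ν ξ):
  G: 252.5 − 2(98.36) = 55.81
  E: 396.5 − 1(98.36) = 298.1
  F: 0 + 2(98.36) = 196.7
  D: 531 (inert)

197 mol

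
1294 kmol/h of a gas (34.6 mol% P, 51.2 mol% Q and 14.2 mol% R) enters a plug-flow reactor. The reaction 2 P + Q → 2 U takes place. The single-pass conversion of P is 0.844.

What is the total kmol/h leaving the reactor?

1110 kmol/h

P reacted = 0.844 × 447.7 = 377.9 kmol/h; ν_P = −2, so ξ = 377.9/2 = 188.9 kmol/h.
Outlet amounts (n = n₀ + ν ξ):
  P: 447.7 − 2(188.9) = 69.84
  Q: 662.5 − 1(188.9) = 473.6
  U: 0 + 2(188.9) = 377.9
  R: 183.7 (inert)
Total out = 69.84 + 473.6 + 377.9 + 183.7 = 1105 kmol/h.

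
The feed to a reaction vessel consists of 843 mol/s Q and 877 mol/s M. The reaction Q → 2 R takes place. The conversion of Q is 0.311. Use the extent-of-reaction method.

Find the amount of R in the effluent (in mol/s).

524 mol/s

Q reacted = 0.311 × 843 = 262.2 mol/s; ν_Q = −1, so ξ = 262.2/1 = 262.2 mol/s.
Outlet amounts (n = n₀ + ν ξ):
  Q: 843 − 1(262.2) = 580.8
  R: 0 + 2(262.2) = 524.3
  M: 877 (inert)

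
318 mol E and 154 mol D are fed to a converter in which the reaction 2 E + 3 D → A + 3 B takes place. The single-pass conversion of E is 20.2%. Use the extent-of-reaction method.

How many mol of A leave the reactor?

32.1 mol

E reacted = 0.202 × 318 = 64.24 mol; ν_E = −2, so ξ = 64.24/2 = 32.12 mol.
Outlet amounts (n = n₀ + ν ξ):
  E: 318 − 2(32.12) = 253.8
  D: 154 − 3(32.12) = 57.65
  A: 0 + 1(32.12) = 32.12
  B: 0 + 3(32.12) = 96.35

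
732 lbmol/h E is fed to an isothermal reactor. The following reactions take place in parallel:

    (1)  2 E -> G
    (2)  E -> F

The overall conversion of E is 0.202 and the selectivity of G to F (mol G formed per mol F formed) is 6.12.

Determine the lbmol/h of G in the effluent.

Conversion of E: E consumed = 0.202 × 732 = 147.9 lbmol/h = 2ξ₁ + 1ξ₂.
Selectivity: 1ξ₁ / (1ξ₂) = 6.12 → ξ₁ = 6.12 ξ₂.
Substitute: (2·6.12 + 1) ξ₂ = 147.9 → ξ₂ = 11.17 lbmol/h, ξ₁ = 68.35 lbmol/h.
Outlet amounts (n = n₀ + Σ ν·ξ):
  E: 732 − 2(68.35) − 1(11.17) = 584.1
  G: 0 + 1(68.35) = 68.35
  F: 0 + 1(11.17) = 11.17

68.3 lbmol/h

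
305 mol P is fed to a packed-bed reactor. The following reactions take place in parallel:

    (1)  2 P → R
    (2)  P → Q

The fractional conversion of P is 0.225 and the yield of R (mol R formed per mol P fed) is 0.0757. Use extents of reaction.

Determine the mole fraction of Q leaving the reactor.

Yield of R: 1ξ₁ / 305 = 0.0757 → ξ₁ = 23.09 mol.
Conversion of P: 2ξ₁ + 1ξ₂ = 0.225 × 305 = 68.62 → ξ₂ = 22.45 mol.
Outlet amounts (n = n₀ + Σ ν·ξ):
  P: 305 − 2(23.09) − 1(22.45) = 236.4
  R: 0 + 1(23.09) = 23.09
  Q: 0 + 1(22.45) = 22.45
Total out = 281.9 mol; y_Q = 22.45 / 281.9 = 0.07963.

0.0796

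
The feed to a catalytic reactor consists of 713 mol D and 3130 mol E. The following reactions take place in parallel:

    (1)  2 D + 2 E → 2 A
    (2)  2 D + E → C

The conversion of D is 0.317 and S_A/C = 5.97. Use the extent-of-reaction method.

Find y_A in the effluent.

Conversion of D: D consumed = 0.317 × 713 = 226 mol = 2ξ₁ + 2ξ₂.
Selectivity: 2ξ₁ / (1ξ₂) = 5.97 → ξ₁ = 2.985 ξ₂.
Substitute: (2·2.985 + 2) ξ₂ = 226 → ξ₂ = 28.36 mol, ξ₁ = 84.65 mol.
Outlet amounts (n = n₀ + Σ ν·ξ):
  D: 713 − 2(84.65) − 2(28.36) = 487
  E: 3130 − 2(84.65) − 1(28.36) = 2932
  A: 0 + 2(84.65) = 169.3
  C: 0 + 1(28.36) = 28.36
Total out = 3617 mol; y_A = 169.3 / 3617 = 0.04681.

0.0468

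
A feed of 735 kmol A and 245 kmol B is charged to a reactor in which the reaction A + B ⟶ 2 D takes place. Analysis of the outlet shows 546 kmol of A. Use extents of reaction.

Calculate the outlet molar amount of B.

For A: n = n₀ − 1ξ → 546 = 735 − 1ξ, giving ξ = 189 kmol.
Outlet amounts (n = n₀ + ν ξ):
  A: 735 − 1(189) = 546
  B: 245 − 1(189) = 56
  D: 0 + 2(189) = 378

56 kmol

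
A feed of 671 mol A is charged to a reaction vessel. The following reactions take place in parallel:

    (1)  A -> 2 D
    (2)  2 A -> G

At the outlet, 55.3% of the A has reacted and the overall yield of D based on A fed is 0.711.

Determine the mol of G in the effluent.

Yield of D: 2ξ₁ / 671 = 0.711 → ξ₁ = 238.5 mol.
Conversion of A: 1ξ₁ + 2ξ₂ = 0.553 × 671 = 371.1 → ξ₂ = 66.26 mol.
Outlet amounts (n = n₀ + Σ ν·ξ):
  A: 671 − 1(238.5) − 2(66.26) = 299.9
  D: 0 + 2(238.5) = 477.1
  G: 0 + 1(66.26) = 66.26

66.3 mol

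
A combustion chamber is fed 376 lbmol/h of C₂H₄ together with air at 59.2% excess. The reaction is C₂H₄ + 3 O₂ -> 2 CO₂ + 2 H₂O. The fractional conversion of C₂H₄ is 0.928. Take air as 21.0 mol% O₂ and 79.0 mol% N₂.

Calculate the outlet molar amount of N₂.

Stoichiometric O₂ = 3 × 376 = 1128 lbmol/h; O₂ fed = 1128 × 1.592 = 1796 lbmol/h.
N₂ fed = 1796 × 79/21 = 6756 lbmol/h.
Fuel reacted = 0.928 × 376 → ξ = 348.9 lbmol/h.
Outlet (n = n₀ + ν ξ):
  C₂H₄: 376 − 1(348.9) = 27.07
  O₂: 1796 − 3(348.9) = 749
  N₂: 6756 (inert)
  CO₂: 0 + 2(348.9) = 697.9
  H₂O: 0 + 2(348.9) = 697.9

6760 lbmol/h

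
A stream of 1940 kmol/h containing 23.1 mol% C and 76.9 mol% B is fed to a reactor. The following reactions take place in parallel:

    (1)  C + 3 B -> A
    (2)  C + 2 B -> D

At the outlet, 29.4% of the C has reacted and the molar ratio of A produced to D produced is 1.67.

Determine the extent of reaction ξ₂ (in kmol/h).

ξ₂ = 49.3 kmol/h

Conversion of C: C consumed = 0.294 × 448.1 = 131.8 kmol/h = 1ξ₁ + 1ξ₂.
Selectivity: 1ξ₁ / (1ξ₂) = 1.67 → ξ₁ = 1.67 ξ₂.
Substitute: (1·1.67 + 1) ξ₂ = 131.8 → ξ₂ = 49.35 kmol/h, ξ₁ = 82.41 kmol/h.
Outlet amounts (n = n₀ + Σ ν·ξ):
  C: 448.1 − 1(82.41) − 1(49.35) = 316.4
  B: 1492 − 3(82.41) − 2(49.35) = 1146
  A: 0 + 1(82.41) = 82.41
  D: 0 + 1(49.35) = 49.35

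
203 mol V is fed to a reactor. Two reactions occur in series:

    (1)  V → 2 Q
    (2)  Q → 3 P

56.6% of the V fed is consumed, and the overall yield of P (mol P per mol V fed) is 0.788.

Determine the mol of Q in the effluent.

Conversion of V: V consumed = 1ξ₁ = 0.566 × 203 → ξ₁ = 114.9 mol.
Yield of P: 3ξ₂ / 203 = 0.788 → ξ₂ = 53.32 mol.
Outlet amounts (n = n₀ + Σ ν·ξ):
  V: 203 − 1(114.9) = 88.1
  Q: 0 + 2(114.9) − 1(53.32) = 176.5
  P: 0 + 3(53.32) = 160

176 mol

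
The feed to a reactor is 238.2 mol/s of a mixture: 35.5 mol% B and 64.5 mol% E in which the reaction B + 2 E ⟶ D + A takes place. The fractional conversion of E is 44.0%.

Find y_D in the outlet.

0.165

E reacted = 0.44 × 153.6 = 67.6 mol/s; ν_E = −2, so ξ = 67.6/2 = 33.8 mol/s.
Outlet amounts (n = n₀ + ν ξ):
  B: 84.56 − 1(33.8) = 50.76
  E: 153.6 − 2(33.8) = 86.04
  D: 0 + 1(33.8) = 33.8
  A: 0 + 1(33.8) = 33.8
Total out = 204.4 mol/s; y_D = 33.8 / 204.4 = 0.1654.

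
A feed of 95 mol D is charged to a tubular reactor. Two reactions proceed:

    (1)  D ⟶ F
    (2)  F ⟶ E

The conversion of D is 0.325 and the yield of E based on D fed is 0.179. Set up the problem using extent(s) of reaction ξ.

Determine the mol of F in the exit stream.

13.9 mol

Conversion of D: D consumed = 1ξ₁ = 0.325 × 95 → ξ₁ = 30.88 mol.
Yield of E: 1ξ₂ / 95 = 0.179 → ξ₂ = 17 mol.
Outlet amounts (n = n₀ + Σ ν·ξ):
  D: 95 − 1(30.88) = 64.12
  F: 0 + 1(30.88) − 1(17) = 13.87
  E: 0 + 1(17) = 17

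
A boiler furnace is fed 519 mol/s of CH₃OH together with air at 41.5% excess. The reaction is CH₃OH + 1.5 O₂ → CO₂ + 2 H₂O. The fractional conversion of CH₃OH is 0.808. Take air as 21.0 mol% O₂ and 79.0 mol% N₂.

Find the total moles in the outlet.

5970 mol/s

Stoichiometric O₂ = 1.5 × 519 = 778.5 mol/s; O₂ fed = 778.5 × 1.415 = 1102 mol/s.
N₂ fed = 1102 × 79/21 = 4144 mol/s.
Fuel reacted = 0.808 × 519 → ξ = 419.4 mol/s.
Outlet (n = n₀ + ν ξ):
  CH₃OH: 519 − 1(419.4) = 99.65
  O₂: 1102 − 1.5(419.4) = 472.5
  N₂: 4144 (inert)
  CO₂: 0 + 1(419.4) = 419.4
  H₂O: 0 + 2(419.4) = 838.7
Total out = 99.65 + 472.5 + 4144 + 419.4 + 838.7 = 5974 mol/s.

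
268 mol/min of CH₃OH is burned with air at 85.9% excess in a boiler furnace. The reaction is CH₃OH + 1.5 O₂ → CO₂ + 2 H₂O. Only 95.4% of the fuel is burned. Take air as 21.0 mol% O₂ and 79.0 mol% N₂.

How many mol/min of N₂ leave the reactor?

2810 mol/min

Stoichiometric O₂ = 1.5 × 268 = 402 mol/min; O₂ fed = 402 × 1.859 = 747.3 mol/min.
N₂ fed = 747.3 × 79/21 = 2811 mol/min.
Fuel reacted = 0.954 × 268 → ξ = 255.7 mol/min.
Outlet (n = n₀ + ν ξ):
  CH₃OH: 268 − 1(255.7) = 12.33
  O₂: 747.3 − 1.5(255.7) = 363.8
  N₂: 2811 (inert)
  CO₂: 0 + 1(255.7) = 255.7
  H₂O: 0 + 2(255.7) = 511.3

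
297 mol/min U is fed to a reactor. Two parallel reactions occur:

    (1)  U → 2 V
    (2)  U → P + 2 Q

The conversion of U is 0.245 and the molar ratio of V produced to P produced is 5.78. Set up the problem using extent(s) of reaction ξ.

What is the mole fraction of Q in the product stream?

Conversion of U: U consumed = 0.245 × 297 = 72.77 mol/min = 1ξ₁ + 1ξ₂.
Selectivity: 2ξ₁ / (1ξ₂) = 5.78 → ξ₁ = 2.89 ξ₂.
Substitute: (1·2.89 + 1) ξ₂ = 72.77 → ξ₂ = 18.71 mol/min, ξ₁ = 54.06 mol/min.
Outlet amounts (n = n₀ + Σ ν·ξ):
  U: 297 − 1(54.06) − 1(18.71) = 224.2
  V: 0 + 2(54.06) = 108.1
  P: 0 + 1(18.71) = 18.71
  Q: 0 + 2(18.71) = 37.41
Total out = 388.5 mol/min; y_Q = 37.41 / 388.5 = 0.0963.

0.0963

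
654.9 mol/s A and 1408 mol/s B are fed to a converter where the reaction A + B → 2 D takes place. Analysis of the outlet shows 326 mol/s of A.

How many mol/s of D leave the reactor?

For A: n = n₀ − 1ξ → 326 = 654.9 − 1ξ, giving ξ = 328.9 mol/s.
Outlet amounts (n = n₀ + ν ξ):
  A: 654.9 − 1(328.9) = 326
  B: 1408 − 1(328.9) = 1079
  D: 0 + 2(328.9) = 657.8

658 mol/s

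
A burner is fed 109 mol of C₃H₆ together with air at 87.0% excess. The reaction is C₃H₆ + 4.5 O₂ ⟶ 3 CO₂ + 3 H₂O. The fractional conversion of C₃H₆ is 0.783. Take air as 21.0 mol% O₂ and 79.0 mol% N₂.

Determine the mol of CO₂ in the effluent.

256 mol

Stoichiometric O₂ = 4.5 × 109 = 490.5 mol; O₂ fed = 490.5 × 1.870 = 917.2 mol.
N₂ fed = 917.2 × 79/21 = 3451 mol.
Fuel reacted = 0.783 × 109 → ξ = 85.35 mol.
Outlet (n = n₀ + ν ξ):
  C₃H₆: 109 − 1(85.35) = 23.65
  O₂: 917.2 − 4.5(85.35) = 533.2
  N₂: 3451 (inert)
  CO₂: 0 + 3(85.35) = 256
  H₂O: 0 + 3(85.35) = 256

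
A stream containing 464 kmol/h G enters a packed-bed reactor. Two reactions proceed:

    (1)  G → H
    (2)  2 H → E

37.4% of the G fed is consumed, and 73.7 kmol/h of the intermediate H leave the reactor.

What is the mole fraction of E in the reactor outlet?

0.121

Conversion of G: G consumed = 1ξ₁ = 0.374 × 464 → ξ₁ = 173.5 kmol/h.
H balance: n_H = 0 + 1ξ₁ − 2ξ₂ = 73.7 → ξ₂ = (1·173.5 − 73.7)/2 = 49.92 kmol/h.
Outlet amounts (n = n₀ + Σ ν·ξ):
  G: 464 − 1(173.5) = 290.5
  H: 0 + 1(173.5) − 2(49.92) = 73.7
  E: 0 + 1(49.92) = 49.92
Total out = 414.1 kmol/h; y_E = 49.92 / 414.1 = 0.1206.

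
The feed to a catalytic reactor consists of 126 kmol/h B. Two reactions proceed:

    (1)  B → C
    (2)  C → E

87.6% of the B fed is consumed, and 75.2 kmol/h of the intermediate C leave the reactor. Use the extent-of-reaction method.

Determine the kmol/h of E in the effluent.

Conversion of B: B consumed = 1ξ₁ = 0.876 × 126 → ξ₁ = 110.4 kmol/h.
C balance: n_C = 0 + 1ξ₁ − 1ξ₂ = 75.2 → ξ₂ = (1·110.4 − 75.2)/1 = 35.18 kmol/h.
Outlet amounts (n = n₀ + Σ ν·ξ):
  B: 126 − 1(110.4) = 15.62
  C: 0 + 1(110.4) − 1(35.18) = 75.2
  E: 0 + 1(35.18) = 35.18

35.2 kmol/h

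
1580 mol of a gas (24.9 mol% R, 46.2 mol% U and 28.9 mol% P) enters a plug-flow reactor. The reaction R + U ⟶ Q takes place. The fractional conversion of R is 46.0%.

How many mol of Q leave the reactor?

R reacted = 0.46 × 393.4 = 181 mol; ν_R = −1, so ξ = 181/1 = 181 mol.
Outlet amounts (n = n₀ + ν ξ):
  R: 393.4 − 1(181) = 212.4
  U: 730 − 1(181) = 549
  Q: 0 + 1(181) = 181
  P: 456.6 (inert)

181 mol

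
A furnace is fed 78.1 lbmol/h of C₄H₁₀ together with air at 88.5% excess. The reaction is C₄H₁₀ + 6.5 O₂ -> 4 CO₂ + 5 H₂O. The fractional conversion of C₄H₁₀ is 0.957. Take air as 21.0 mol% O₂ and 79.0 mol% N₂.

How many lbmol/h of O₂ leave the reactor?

471 lbmol/h

Stoichiometric O₂ = 6.5 × 78.1 = 507.6 lbmol/h; O₂ fed = 507.6 × 1.885 = 956.9 lbmol/h.
N₂ fed = 956.9 × 79/21 = 3600 lbmol/h.
Fuel reacted = 0.957 × 78.1 → ξ = 74.74 lbmol/h.
Outlet (n = n₀ + ν ξ):
  C₄H₁₀: 78.1 − 1(74.74) = 3.358
  O₂: 956.9 − 6.5(74.74) = 471.1
  N₂: 3600 (inert)
  CO₂: 0 + 4(74.74) = 299
  H₂O: 0 + 5(74.74) = 373.7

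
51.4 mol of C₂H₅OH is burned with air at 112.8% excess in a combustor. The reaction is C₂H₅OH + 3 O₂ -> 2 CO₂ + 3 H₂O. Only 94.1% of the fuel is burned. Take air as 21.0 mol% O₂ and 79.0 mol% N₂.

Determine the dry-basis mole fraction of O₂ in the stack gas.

0.121

Stoichiometric O₂ = 3 × 51.4 = 154.2 mol; O₂ fed = 154.2 × 2.128 = 328.1 mol.
N₂ fed = 328.1 × 79/21 = 1234 mol.
Fuel reacted = 0.941 × 51.4 → ξ = 48.37 mol.
Outlet (n = n₀ + ν ξ):
  C₂H₅OH: 51.4 − 1(48.37) = 3.033
  O₂: 328.1 − 3(48.37) = 183
  N₂: 1234 (inert)
  CO₂: 0 + 2(48.37) = 96.73
  H₂O: 0 + 3(48.37) = 145.1
Dry total = 1517 mol; y_O₂ (dry) = 183 / 1517 = 0.1206.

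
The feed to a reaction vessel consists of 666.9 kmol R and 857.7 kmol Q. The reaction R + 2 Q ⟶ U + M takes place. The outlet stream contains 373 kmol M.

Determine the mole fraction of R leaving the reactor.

For M: n = n₀ + 1ξ → 373 = 0 + 1ξ, giving ξ = 373 kmol.
Outlet amounts (n = n₀ + ν ξ):
  R: 666.9 − 1(373) = 293.9
  Q: 857.7 − 2(373) = 111.7
  U: 0 + 1(373) = 373
  M: 0 + 1(373) = 373
Total out = 1152 kmol; y_R = 293.9 / 1152 = 0.2552.

0.255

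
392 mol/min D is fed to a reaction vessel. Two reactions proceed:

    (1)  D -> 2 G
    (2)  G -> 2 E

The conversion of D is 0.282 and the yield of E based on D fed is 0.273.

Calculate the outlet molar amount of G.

168 mol/min

Conversion of D: D consumed = 1ξ₁ = 0.282 × 392 → ξ₁ = 110.5 mol/min.
Yield of E: 2ξ₂ / 392 = 0.273 → ξ₂ = 53.51 mol/min.
Outlet amounts (n = n₀ + Σ ν·ξ):
  D: 392 − 1(110.5) = 281.5
  G: 0 + 2(110.5) − 1(53.51) = 167.6
  E: 0 + 2(53.51) = 107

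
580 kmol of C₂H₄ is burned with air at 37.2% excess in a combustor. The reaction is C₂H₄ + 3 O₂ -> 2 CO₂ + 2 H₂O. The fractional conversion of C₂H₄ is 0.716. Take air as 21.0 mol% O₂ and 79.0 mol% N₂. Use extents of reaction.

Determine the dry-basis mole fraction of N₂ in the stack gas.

Stoichiometric O₂ = 3 × 580 = 1740 kmol; O₂ fed = 1740 × 1.372 = 2387 kmol.
N₂ fed = 2387 × 79/21 = 8981 kmol.
Fuel reacted = 0.716 × 580 → ξ = 415.3 kmol.
Outlet (n = n₀ + ν ξ):
  C₂H₄: 580 − 1(415.3) = 164.7
  O₂: 2387 − 3(415.3) = 1141
  N₂: 8981 (inert)
  CO₂: 0 + 2(415.3) = 830.6
  H₂O: 0 + 2(415.3) = 830.6
Dry total = 11120 kmol; y_N₂ (dry) = 8981 / 11120 = 0.8078.

0.808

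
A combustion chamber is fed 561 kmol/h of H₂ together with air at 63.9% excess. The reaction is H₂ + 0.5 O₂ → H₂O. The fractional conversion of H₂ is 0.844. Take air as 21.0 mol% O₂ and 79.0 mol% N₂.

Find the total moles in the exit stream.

2510 kmol/h

Stoichiometric O₂ = 0.5 × 561 = 280.5 kmol/h; O₂ fed = 280.5 × 1.639 = 459.7 kmol/h.
N₂ fed = 459.7 × 79/21 = 1729 kmol/h.
Fuel reacted = 0.844 × 561 → ξ = 473.5 kmol/h.
Outlet (n = n₀ + ν ξ):
  H₂: 561 − 1(473.5) = 87.52
  O₂: 459.7 − 0.5(473.5) = 223
  N₂: 1729 (inert)
  H₂O: 0 + 1(473.5) = 473.5
Total out = 87.52 + 223 + 1729 + 473.5 = 2513 kmol/h.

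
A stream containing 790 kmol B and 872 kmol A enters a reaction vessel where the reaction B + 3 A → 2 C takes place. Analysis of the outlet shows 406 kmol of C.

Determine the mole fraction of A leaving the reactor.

0.209

For C: n = n₀ + 2ξ → 406 = 0 + 2ξ, giving ξ = 203 kmol.
Outlet amounts (n = n₀ + ν ξ):
  B: 790 − 1(203) = 587
  A: 872 − 3(203) = 263
  C: 0 + 2(203) = 406
Total out = 1256 kmol; y_A = 263 / 1256 = 0.2094.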